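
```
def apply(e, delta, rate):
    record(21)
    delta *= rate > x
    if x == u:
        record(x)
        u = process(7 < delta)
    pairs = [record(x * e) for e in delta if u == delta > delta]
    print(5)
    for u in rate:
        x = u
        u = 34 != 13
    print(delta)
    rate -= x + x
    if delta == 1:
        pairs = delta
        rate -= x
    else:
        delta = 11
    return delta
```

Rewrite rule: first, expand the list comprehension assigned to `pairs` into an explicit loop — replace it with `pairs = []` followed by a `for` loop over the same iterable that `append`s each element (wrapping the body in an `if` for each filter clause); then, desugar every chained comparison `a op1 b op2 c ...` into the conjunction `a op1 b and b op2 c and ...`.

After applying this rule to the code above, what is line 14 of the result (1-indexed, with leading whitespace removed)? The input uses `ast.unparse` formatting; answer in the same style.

u = 34 != 13

Transformed code:
def apply(e, delta, rate):
    record(21)
    delta *= rate > x
    if x == u:
        record(x)
        u = process(7 < delta)
    pairs = []
    for e in delta:
        if u == delta and delta > delta:
            pairs.append(record(x * e))
    print(5)
    for u in rate:
        x = u
        u = 34 != 13
    print(delta)
    rate -= x + x
    if delta == 1:
        pairs = delta
        rate -= x
    else:
        delta = 11
    return delta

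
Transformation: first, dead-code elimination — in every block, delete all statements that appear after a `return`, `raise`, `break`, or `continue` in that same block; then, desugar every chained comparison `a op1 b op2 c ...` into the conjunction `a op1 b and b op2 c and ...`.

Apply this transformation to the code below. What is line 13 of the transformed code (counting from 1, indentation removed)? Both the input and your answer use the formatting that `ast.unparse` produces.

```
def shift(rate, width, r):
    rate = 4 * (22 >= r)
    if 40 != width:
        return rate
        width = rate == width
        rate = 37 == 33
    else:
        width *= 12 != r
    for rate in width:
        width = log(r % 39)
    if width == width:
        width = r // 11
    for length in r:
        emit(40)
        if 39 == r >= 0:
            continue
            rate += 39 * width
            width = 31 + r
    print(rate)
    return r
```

if 39 == r and r >= 0:

Transformed code:
def shift(rate, width, r):
    rate = 4 * (22 >= r)
    if 40 != width:
        return rate
    else:
        width *= 12 != r
    for rate in width:
        width = log(r % 39)
    if width == width:
        width = r // 11
    for length in r:
        emit(40)
        if 39 == r and r >= 0:
            continue
    print(rate)
    return r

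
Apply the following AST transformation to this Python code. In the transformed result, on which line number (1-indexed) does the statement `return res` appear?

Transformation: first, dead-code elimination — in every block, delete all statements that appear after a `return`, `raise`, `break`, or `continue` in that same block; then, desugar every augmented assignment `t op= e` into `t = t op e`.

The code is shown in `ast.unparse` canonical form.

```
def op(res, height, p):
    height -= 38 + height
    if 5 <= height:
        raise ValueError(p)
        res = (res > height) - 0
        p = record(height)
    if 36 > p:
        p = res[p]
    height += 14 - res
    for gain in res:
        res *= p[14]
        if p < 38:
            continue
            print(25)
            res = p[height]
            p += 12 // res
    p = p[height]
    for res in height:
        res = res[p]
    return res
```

Transformed code:
def op(res, height, p):
    height = height - (38 + height)
    if 5 <= height:
        raise ValueError(p)
    if 36 > p:
        p = res[p]
    height = height + (14 - res)
    for gain in res:
        res = res * p[14]
        if p < 38:
            continue
    p = p[height]
    for res in height:
        res = res[p]
    return res

15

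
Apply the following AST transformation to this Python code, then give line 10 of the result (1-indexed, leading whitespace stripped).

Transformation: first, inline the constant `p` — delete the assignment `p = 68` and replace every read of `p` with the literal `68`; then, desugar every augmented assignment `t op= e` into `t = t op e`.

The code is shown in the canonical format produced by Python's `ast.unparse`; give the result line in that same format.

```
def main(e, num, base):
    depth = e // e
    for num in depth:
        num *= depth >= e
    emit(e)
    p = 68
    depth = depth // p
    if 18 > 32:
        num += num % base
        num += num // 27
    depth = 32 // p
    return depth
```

depth = 32 // 68

Transformed code:
def main(e, num, base):
    depth = e // e
    for num in depth:
        num = num * (depth >= e)
    emit(e)
    depth = depth // 68
    if 18 > 32:
        num = num + num % base
        num = num + num // 27
    depth = 32 // 68
    return depth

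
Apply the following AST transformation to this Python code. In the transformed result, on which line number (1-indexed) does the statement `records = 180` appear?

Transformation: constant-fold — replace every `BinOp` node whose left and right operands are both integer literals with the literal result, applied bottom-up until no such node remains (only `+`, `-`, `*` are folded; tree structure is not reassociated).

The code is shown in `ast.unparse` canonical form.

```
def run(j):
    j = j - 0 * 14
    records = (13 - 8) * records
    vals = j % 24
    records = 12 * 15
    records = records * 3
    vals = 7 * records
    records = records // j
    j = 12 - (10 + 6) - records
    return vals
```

Transformed code:
def run(j):
    j = j - 0
    records = 5 * records
    vals = j % 24
    records = 180
    records = records * 3
    vals = 7 * records
    records = records // j
    j = -4 - records
    return vals

5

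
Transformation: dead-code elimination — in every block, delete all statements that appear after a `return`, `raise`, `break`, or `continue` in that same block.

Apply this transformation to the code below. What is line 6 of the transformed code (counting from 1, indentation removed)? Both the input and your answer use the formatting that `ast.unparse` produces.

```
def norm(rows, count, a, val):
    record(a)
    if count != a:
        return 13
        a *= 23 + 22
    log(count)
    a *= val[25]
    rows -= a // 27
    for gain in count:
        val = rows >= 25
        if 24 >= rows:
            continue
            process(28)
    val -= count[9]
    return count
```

Transformed code:
def norm(rows, count, a, val):
    record(a)
    if count != a:
        return 13
    log(count)
    a *= val[25]
    rows -= a // 27
    for gain in count:
        val = rows >= 25
        if 24 >= rows:
            continue
    val -= count[9]
    return count

a *= val[25]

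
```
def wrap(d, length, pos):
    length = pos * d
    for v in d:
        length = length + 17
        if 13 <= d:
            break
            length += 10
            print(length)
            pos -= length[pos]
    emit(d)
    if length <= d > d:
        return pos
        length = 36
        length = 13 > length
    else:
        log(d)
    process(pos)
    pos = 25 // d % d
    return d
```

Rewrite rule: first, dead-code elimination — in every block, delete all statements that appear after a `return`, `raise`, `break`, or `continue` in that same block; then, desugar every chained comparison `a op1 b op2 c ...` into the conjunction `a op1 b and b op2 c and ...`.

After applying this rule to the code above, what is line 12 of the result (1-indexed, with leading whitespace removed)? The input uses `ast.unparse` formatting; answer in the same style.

process(pos)

Transformed code:
def wrap(d, length, pos):
    length = pos * d
    for v in d:
        length = length + 17
        if 13 <= d:
            break
    emit(d)
    if length <= d and d > d:
        return pos
    else:
        log(d)
    process(pos)
    pos = 25 // d % d
    return d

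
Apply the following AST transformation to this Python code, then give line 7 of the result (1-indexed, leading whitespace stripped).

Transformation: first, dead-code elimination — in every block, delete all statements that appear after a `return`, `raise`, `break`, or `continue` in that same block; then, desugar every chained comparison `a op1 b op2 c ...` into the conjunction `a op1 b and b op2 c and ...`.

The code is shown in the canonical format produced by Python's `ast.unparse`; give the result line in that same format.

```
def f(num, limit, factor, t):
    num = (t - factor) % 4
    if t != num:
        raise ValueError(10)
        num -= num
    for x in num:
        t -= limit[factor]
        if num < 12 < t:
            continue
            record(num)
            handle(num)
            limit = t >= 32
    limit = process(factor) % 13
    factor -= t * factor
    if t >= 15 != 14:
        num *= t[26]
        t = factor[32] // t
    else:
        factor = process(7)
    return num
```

Transformed code:
def f(num, limit, factor, t):
    num = (t - factor) % 4
    if t != num:
        raise ValueError(10)
    for x in num:
        t -= limit[factor]
        if num < 12 and 12 < t:
            continue
    limit = process(factor) % 13
    factor -= t * factor
    if t >= 15 and 15 != 14:
        num *= t[26]
        t = factor[32] // t
    else:
        factor = process(7)
    return num

if num < 12 and 12 < t:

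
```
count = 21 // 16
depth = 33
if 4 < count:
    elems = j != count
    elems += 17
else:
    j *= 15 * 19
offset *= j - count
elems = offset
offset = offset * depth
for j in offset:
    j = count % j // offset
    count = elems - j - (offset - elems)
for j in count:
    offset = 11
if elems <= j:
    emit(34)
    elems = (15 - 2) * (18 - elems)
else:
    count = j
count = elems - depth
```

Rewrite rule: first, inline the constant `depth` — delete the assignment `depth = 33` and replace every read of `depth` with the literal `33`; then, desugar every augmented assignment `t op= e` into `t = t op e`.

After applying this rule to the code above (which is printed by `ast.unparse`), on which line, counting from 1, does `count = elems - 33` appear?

Transformed code:
count = 21 // 16
if 4 < count:
    elems = j != count
    elems = elems + 17
else:
    j = j * (15 * 19)
offset = offset * (j - count)
elems = offset
offset = offset * 33
for j in offset:
    j = count % j // offset
    count = elems - j - (offset - elems)
for j in count:
    offset = 11
if elems <= j:
    emit(34)
    elems = (15 - 2) * (18 - elems)
else:
    count = j
count = elems - 33

20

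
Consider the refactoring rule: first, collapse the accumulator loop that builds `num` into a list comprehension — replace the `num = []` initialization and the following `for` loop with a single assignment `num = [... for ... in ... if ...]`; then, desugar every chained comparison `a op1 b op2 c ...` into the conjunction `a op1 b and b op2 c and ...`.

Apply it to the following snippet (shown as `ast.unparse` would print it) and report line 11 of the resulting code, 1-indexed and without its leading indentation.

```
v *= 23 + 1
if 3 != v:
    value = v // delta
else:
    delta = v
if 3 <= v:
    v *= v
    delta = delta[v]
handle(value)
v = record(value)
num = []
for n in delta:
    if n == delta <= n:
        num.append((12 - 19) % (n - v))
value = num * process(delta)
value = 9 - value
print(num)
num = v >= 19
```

Transformed code:
v *= 23 + 1
if 3 != v:
    value = v // delta
else:
    delta = v
if 3 <= v:
    v *= v
    delta = delta[v]
handle(value)
v = record(value)
num = [(12 - 19) % (n - v) for n in delta if n == delta and delta <= n]
value = num * process(delta)
value = 9 - value
print(num)
num = v >= 19

num = [(12 - 19) % (n - v) for n in delta if n == delta and delta <= n]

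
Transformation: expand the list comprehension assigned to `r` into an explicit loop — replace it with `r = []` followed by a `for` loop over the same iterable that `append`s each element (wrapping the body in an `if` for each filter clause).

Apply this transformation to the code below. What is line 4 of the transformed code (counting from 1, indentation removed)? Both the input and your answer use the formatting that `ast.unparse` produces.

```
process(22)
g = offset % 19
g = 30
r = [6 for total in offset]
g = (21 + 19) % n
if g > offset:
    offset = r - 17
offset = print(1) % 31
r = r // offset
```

Transformed code:
process(22)
g = offset % 19
g = 30
r = []
for total in offset:
    r.append(6)
g = (21 + 19) % n
if g > offset:
    offset = r - 17
offset = print(1) % 31
r = r // offset

r = []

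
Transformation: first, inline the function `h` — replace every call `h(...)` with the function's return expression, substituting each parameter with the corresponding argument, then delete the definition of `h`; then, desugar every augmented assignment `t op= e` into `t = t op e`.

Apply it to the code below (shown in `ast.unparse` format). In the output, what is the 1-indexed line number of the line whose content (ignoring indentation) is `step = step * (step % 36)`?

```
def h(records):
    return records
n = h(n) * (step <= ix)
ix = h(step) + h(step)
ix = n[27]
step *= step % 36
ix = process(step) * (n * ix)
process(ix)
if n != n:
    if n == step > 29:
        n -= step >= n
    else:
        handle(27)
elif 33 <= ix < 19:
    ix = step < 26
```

Transformed code:
n = n * (step <= ix)
ix = step + step
ix = n[27]
step = step * (step % 36)
ix = process(step) * (n * ix)
process(ix)
if n != n:
    if n == step > 29:
        n = n - (step >= n)
    else:
        handle(27)
elif 33 <= ix < 19:
    ix = step < 26

4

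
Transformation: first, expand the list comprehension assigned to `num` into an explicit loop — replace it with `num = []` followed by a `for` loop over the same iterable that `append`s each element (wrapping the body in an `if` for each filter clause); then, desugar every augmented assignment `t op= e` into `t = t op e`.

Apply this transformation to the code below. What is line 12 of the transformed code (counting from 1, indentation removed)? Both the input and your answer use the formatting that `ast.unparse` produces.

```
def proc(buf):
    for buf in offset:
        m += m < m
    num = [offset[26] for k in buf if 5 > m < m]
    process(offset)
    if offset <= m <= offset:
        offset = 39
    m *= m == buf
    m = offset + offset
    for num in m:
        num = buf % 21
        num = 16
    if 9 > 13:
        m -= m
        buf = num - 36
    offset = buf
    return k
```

m = offset + offset

Transformed code:
def proc(buf):
    for buf in offset:
        m = m + (m < m)
    num = []
    for k in buf:
        if 5 > m < m:
            num.append(offset[26])
    process(offset)
    if offset <= m <= offset:
        offset = 39
    m = m * (m == buf)
    m = offset + offset
    for num in m:
        num = buf % 21
        num = 16
    if 9 > 13:
        m = m - m
        buf = num - 36
    offset = buf
    return k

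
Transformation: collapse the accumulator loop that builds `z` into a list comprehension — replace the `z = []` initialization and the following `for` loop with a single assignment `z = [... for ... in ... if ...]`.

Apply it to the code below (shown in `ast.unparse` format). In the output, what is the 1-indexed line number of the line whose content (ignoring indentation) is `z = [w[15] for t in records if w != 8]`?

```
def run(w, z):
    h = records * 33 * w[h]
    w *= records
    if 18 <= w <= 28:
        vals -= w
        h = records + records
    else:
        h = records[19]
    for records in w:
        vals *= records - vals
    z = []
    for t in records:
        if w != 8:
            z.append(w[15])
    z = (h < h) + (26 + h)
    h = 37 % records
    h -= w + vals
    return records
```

11

Transformed code:
def run(w, z):
    h = records * 33 * w[h]
    w *= records
    if 18 <= w <= 28:
        vals -= w
        h = records + records
    else:
        h = records[19]
    for records in w:
        vals *= records - vals
    z = [w[15] for t in records if w != 8]
    z = (h < h) + (26 + h)
    h = 37 % records
    h -= w + vals
    return records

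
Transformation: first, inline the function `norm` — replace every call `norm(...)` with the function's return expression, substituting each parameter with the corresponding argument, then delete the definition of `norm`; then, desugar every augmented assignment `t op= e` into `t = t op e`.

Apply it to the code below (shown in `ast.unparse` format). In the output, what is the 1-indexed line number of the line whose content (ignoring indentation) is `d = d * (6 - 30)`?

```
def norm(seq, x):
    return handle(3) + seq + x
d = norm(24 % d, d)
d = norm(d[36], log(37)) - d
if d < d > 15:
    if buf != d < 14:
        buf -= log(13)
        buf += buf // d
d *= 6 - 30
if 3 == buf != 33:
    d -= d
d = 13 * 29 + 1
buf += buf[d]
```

7

Transformed code:
d = handle(3) + 24 % d + d
d = handle(3) + d[36] + log(37) - d
if d < d > 15:
    if buf != d < 14:
        buf = buf - log(13)
        buf = buf + buf // d
d = d * (6 - 30)
if 3 == buf != 33:
    d = d - d
d = 13 * 29 + 1
buf = buf + buf[d]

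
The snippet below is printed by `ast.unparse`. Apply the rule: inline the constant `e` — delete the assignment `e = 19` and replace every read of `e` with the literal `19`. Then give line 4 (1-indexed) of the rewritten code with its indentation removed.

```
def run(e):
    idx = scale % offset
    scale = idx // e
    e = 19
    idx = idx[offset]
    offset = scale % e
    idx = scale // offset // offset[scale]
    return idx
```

idx = idx[offset]

Transformed code:
def run(e):
    idx = scale % offset
    scale = idx // 19
    idx = idx[offset]
    offset = scale % 19
    idx = scale // offset // offset[scale]
    return idx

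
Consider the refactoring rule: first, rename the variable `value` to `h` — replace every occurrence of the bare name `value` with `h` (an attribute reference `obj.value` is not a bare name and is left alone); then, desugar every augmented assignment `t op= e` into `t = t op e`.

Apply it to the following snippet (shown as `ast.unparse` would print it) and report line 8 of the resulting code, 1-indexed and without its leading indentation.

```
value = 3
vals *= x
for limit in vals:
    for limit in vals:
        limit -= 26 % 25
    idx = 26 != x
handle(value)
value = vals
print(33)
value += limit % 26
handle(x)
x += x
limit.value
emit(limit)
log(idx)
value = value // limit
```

Transformed code:
h = 3
vals = vals * x
for limit in vals:
    for limit in vals:
        limit = limit - 26 % 25
    idx = 26 != x
handle(h)
h = vals
print(33)
h = h + limit % 26
handle(x)
x = x + x
limit.value
emit(limit)
log(idx)
h = h // limit

h = vals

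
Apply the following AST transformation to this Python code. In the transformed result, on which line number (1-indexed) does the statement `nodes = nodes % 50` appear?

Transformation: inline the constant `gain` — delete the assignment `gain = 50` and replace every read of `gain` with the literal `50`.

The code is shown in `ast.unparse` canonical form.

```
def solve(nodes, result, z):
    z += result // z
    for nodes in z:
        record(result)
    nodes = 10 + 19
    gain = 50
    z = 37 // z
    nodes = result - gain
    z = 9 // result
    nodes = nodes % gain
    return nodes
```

Transformed code:
def solve(nodes, result, z):
    z += result // z
    for nodes in z:
        record(result)
    nodes = 10 + 19
    z = 37 // z
    nodes = result - 50
    z = 9 // result
    nodes = nodes % 50
    return nodes

9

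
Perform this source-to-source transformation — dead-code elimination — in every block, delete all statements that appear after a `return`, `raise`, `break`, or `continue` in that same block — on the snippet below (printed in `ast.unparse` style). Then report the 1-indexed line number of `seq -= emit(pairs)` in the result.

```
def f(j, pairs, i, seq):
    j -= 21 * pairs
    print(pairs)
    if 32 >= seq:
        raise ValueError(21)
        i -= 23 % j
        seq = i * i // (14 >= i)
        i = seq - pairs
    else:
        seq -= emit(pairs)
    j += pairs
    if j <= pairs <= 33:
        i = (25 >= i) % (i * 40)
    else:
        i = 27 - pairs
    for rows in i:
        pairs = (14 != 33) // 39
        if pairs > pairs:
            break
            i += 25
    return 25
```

Transformed code:
def f(j, pairs, i, seq):
    j -= 21 * pairs
    print(pairs)
    if 32 >= seq:
        raise ValueError(21)
    else:
        seq -= emit(pairs)
    j += pairs
    if j <= pairs <= 33:
        i = (25 >= i) % (i * 40)
    else:
        i = 27 - pairs
    for rows in i:
        pairs = (14 != 33) // 39
        if pairs > pairs:
            break
    return 25

7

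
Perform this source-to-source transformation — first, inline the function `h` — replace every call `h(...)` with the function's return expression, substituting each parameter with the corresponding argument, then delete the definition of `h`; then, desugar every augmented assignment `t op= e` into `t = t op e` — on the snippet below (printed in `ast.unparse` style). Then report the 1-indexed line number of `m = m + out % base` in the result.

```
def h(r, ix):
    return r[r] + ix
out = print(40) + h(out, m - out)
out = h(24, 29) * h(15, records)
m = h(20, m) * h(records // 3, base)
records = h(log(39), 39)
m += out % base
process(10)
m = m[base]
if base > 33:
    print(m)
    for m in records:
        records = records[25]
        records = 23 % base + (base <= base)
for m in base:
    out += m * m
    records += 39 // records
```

5

Transformed code:
out = print(40) + (out[out] + (m - out))
out = (24[24] + 29) * (15[15] + records)
m = (20[20] + m) * ((records // 3)[records // 3] + base)
records = log(39)[log(39)] + 39
m = m + out % base
process(10)
m = m[base]
if base > 33:
    print(m)
    for m in records:
        records = records[25]
        records = 23 % base + (base <= base)
for m in base:
    out = out + m * m
    records = records + 39 // records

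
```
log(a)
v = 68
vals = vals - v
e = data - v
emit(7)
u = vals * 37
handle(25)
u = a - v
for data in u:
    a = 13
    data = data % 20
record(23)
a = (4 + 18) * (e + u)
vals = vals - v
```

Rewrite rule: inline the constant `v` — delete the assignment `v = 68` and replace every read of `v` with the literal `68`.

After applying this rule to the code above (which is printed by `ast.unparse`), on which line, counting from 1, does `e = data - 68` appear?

Transformed code:
log(a)
vals = vals - 68
e = data - 68
emit(7)
u = vals * 37
handle(25)
u = a - 68
for data in u:
    a = 13
    data = data % 20
record(23)
a = (4 + 18) * (e + u)
vals = vals - 68

3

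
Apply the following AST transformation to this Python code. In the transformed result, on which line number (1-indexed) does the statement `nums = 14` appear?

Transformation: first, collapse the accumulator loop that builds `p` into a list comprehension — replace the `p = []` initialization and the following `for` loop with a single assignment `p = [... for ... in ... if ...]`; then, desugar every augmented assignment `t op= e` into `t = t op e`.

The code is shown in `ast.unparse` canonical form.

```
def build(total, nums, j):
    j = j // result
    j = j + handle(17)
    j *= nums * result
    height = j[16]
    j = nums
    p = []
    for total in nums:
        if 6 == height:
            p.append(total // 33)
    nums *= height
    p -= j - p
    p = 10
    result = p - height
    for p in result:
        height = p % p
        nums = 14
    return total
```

14

Transformed code:
def build(total, nums, j):
    j = j // result
    j = j + handle(17)
    j = j * (nums * result)
    height = j[16]
    j = nums
    p = [total // 33 for total in nums if 6 == height]
    nums = nums * height
    p = p - (j - p)
    p = 10
    result = p - height
    for p in result:
        height = p % p
        nums = 14
    return total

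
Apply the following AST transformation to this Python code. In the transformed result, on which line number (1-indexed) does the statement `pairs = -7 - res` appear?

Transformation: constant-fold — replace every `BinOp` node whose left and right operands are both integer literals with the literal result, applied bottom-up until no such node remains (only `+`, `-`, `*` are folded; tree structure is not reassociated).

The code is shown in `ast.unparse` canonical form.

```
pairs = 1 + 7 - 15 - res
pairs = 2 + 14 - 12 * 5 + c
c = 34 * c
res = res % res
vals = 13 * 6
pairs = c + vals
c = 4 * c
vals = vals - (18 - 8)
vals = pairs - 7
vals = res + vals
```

Transformed code:
pairs = -7 - res
pairs = -44 + c
c = 34 * c
res = res % res
vals = 78
pairs = c + vals
c = 4 * c
vals = vals - 10
vals = pairs - 7
vals = res + vals

1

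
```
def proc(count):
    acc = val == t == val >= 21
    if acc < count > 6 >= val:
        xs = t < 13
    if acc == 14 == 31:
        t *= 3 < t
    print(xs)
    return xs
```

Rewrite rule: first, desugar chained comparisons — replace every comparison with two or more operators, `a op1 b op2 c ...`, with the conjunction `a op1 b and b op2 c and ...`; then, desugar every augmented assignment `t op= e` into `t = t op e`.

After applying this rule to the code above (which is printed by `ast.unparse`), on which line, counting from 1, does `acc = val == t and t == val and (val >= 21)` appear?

Transformed code:
def proc(count):
    acc = val == t and t == val and (val >= 21)
    if acc < count and count > 6 and (6 >= val):
        xs = t < 13
    if acc == 14 and 14 == 31:
        t = t * (3 < t)
    print(xs)
    return xs

2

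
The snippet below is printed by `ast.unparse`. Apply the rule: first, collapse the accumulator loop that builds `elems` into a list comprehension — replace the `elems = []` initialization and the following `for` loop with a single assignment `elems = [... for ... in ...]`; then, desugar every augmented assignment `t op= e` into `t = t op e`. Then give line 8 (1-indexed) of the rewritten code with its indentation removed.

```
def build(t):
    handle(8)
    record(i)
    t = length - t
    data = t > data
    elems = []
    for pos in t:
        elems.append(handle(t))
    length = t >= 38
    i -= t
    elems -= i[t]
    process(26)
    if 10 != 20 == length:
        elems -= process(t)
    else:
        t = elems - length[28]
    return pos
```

Transformed code:
def build(t):
    handle(8)
    record(i)
    t = length - t
    data = t > data
    elems = [handle(t) for pos in t]
    length = t >= 38
    i = i - t
    elems = elems - i[t]
    process(26)
    if 10 != 20 == length:
        elems = elems - process(t)
    else:
        t = elems - length[28]
    return pos

i = i - t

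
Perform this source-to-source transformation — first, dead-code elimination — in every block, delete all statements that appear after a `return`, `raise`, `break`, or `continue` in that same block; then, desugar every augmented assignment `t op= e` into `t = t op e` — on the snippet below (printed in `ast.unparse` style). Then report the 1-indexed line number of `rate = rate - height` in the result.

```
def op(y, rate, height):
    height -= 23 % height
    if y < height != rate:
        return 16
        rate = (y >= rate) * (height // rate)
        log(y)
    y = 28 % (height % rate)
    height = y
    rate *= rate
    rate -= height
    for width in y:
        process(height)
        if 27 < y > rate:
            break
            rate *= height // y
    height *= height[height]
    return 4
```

8

Transformed code:
def op(y, rate, height):
    height = height - 23 % height
    if y < height != rate:
        return 16
    y = 28 % (height % rate)
    height = y
    rate = rate * rate
    rate = rate - height
    for width in y:
        process(height)
        if 27 < y > rate:
            break
    height = height * height[height]
    return 4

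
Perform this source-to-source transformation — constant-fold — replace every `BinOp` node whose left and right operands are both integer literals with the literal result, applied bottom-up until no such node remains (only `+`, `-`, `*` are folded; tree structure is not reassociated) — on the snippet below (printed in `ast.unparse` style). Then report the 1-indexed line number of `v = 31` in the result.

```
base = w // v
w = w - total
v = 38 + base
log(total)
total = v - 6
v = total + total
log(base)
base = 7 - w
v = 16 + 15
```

9

Transformed code:
base = w // v
w = w - total
v = 38 + base
log(total)
total = v - 6
v = total + total
log(base)
base = 7 - w
v = 31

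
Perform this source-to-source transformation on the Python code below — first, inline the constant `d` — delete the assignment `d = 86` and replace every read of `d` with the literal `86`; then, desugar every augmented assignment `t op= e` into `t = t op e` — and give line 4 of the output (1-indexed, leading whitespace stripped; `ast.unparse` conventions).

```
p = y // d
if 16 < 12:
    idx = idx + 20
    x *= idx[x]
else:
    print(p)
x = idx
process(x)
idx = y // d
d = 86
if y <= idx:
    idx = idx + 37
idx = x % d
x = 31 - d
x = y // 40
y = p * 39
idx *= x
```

x = x * idx[x]

Transformed code:
p = y // 86
if 16 < 12:
    idx = idx + 20
    x = x * idx[x]
else:
    print(p)
x = idx
process(x)
idx = y // 86
if y <= idx:
    idx = idx + 37
idx = x % 86
x = 31 - 86
x = y // 40
y = p * 39
idx = idx * x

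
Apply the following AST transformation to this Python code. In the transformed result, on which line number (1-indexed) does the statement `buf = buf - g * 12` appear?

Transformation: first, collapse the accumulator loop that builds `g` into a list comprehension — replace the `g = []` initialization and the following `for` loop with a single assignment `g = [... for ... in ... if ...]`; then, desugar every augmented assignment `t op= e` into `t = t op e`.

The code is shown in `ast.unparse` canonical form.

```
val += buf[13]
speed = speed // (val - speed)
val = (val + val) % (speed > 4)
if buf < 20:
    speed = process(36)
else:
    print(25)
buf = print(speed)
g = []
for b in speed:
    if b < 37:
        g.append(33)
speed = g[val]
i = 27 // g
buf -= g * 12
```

12

Transformed code:
val = val + buf[13]
speed = speed // (val - speed)
val = (val + val) % (speed > 4)
if buf < 20:
    speed = process(36)
else:
    print(25)
buf = print(speed)
g = [33 for b in speed if b < 37]
speed = g[val]
i = 27 // g
buf = buf - g * 12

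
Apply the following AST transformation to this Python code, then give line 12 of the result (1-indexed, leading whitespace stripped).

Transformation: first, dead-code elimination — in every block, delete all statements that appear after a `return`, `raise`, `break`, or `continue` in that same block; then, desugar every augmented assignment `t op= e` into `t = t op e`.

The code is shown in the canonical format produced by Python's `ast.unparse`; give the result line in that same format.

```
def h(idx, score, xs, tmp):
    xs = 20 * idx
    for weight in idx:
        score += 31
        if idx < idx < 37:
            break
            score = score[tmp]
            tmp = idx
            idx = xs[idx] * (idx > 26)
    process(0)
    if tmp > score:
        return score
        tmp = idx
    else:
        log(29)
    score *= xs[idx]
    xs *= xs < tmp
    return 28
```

Transformed code:
def h(idx, score, xs, tmp):
    xs = 20 * idx
    for weight in idx:
        score = score + 31
        if idx < idx < 37:
            break
    process(0)
    if tmp > score:
        return score
    else:
        log(29)
    score = score * xs[idx]
    xs = xs * (xs < tmp)
    return 28

score = score * xs[idx]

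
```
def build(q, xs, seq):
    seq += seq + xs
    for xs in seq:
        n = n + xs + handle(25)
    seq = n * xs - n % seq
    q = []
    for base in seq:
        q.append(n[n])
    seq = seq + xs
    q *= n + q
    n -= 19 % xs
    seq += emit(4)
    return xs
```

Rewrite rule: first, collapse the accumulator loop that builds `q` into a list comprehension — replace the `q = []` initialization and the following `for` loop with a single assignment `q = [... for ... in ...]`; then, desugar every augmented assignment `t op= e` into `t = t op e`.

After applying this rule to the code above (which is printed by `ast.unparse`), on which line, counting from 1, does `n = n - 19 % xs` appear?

9

Transformed code:
def build(q, xs, seq):
    seq = seq + (seq + xs)
    for xs in seq:
        n = n + xs + handle(25)
    seq = n * xs - n % seq
    q = [n[n] for base in seq]
    seq = seq + xs
    q = q * (n + q)
    n = n - 19 % xs
    seq = seq + emit(4)
    return xs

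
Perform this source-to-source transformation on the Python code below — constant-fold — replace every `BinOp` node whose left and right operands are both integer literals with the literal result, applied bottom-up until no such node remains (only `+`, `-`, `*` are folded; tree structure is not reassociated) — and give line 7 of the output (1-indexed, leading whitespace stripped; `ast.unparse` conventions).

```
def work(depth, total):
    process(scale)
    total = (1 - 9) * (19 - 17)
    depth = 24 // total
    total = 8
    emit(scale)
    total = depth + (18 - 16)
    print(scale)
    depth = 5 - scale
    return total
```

total = depth + 2

Transformed code:
def work(depth, total):
    process(scale)
    total = -16
    depth = 24 // total
    total = 8
    emit(scale)
    total = depth + 2
    print(scale)
    depth = 5 - scale
    return total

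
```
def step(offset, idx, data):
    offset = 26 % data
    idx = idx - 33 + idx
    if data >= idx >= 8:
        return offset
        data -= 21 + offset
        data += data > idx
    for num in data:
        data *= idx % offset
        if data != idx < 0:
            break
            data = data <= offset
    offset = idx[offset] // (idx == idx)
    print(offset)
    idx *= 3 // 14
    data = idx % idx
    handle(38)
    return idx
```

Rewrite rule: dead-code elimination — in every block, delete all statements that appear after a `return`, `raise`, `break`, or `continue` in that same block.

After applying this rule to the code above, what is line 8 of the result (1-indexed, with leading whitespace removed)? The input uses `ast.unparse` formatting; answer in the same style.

Transformed code:
def step(offset, idx, data):
    offset = 26 % data
    idx = idx - 33 + idx
    if data >= idx >= 8:
        return offset
    for num in data:
        data *= idx % offset
        if data != idx < 0:
            break
    offset = idx[offset] // (idx == idx)
    print(offset)
    idx *= 3 // 14
    data = idx % idx
    handle(38)
    return idx

if data != idx < 0:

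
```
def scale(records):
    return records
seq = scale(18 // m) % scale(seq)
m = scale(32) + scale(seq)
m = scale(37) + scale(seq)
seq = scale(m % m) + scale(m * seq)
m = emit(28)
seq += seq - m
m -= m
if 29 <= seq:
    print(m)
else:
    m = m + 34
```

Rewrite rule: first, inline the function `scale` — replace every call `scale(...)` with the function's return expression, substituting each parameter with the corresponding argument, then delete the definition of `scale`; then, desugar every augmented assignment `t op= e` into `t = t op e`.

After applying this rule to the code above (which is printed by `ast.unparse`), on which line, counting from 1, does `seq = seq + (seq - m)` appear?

Transformed code:
seq = 18 // m % seq
m = 32 + seq
m = 37 + seq
seq = m % m + m * seq
m = emit(28)
seq = seq + (seq - m)
m = m - m
if 29 <= seq:
    print(m)
else:
    m = m + 34

6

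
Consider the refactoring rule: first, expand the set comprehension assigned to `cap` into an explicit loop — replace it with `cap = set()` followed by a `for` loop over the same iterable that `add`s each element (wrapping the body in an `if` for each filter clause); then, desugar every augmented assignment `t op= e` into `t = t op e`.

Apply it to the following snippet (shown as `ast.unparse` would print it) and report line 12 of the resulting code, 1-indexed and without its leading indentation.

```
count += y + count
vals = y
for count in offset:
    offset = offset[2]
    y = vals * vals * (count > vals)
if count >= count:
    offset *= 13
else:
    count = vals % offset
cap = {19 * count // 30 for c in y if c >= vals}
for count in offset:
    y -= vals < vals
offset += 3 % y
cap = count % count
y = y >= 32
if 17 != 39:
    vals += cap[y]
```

if c >= vals:

Transformed code:
count = count + (y + count)
vals = y
for count in offset:
    offset = offset[2]
    y = vals * vals * (count > vals)
if count >= count:
    offset = offset * 13
else:
    count = vals % offset
cap = set()
for c in y:
    if c >= vals:
        cap.add(19 * count // 30)
for count in offset:
    y = y - (vals < vals)
offset = offset + 3 % y
cap = count % count
y = y >= 32
if 17 != 39:
    vals = vals + cap[y]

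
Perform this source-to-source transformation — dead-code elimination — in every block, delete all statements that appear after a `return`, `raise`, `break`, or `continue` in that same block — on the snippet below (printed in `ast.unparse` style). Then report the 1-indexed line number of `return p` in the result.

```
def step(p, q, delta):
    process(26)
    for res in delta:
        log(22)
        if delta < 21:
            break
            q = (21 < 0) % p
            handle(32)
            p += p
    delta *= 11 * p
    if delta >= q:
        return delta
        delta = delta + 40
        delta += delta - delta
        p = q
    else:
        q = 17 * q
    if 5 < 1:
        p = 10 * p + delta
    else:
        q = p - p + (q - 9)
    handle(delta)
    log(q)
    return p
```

18

Transformed code:
def step(p, q, delta):
    process(26)
    for res in delta:
        log(22)
        if delta < 21:
            break
    delta *= 11 * p
    if delta >= q:
        return delta
    else:
        q = 17 * q
    if 5 < 1:
        p = 10 * p + delta
    else:
        q = p - p + (q - 9)
    handle(delta)
    log(q)
    return p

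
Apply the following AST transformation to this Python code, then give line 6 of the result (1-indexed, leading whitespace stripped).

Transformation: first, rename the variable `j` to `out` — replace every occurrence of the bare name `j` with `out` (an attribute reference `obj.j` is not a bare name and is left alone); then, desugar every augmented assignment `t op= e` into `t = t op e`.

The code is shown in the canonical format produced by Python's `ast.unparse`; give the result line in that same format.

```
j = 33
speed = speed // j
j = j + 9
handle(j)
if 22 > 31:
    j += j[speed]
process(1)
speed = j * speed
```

out = out + out[speed]

Transformed code:
out = 33
speed = speed // out
out = out + 9
handle(out)
if 22 > 31:
    out = out + out[speed]
process(1)
speed = out * speed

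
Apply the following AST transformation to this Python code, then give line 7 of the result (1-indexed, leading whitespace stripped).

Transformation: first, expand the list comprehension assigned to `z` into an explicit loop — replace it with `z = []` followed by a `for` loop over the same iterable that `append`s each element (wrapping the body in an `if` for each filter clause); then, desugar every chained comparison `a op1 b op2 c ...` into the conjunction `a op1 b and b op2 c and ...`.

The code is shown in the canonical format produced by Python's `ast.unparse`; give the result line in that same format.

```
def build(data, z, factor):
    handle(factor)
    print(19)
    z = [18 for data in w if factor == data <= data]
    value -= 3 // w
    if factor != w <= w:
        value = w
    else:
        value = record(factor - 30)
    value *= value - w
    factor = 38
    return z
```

Transformed code:
def build(data, z, factor):
    handle(factor)
    print(19)
    z = []
    for data in w:
        if factor == data and data <= data:
            z.append(18)
    value -= 3 // w
    if factor != w and w <= w:
        value = w
    else:
        value = record(factor - 30)
    value *= value - w
    factor = 38
    return z

z.append(18)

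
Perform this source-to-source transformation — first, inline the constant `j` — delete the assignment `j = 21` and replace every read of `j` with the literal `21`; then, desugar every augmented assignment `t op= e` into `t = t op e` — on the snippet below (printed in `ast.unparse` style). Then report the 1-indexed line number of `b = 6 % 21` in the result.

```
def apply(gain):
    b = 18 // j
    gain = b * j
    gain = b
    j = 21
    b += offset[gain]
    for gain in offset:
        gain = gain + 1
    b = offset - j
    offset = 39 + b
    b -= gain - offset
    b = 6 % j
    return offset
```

Transformed code:
def apply(gain):
    b = 18 // 21
    gain = b * 21
    gain = b
    b = b + offset[gain]
    for gain in offset:
        gain = gain + 1
    b = offset - 21
    offset = 39 + b
    b = b - (gain - offset)
    b = 6 % 21
    return offset

11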